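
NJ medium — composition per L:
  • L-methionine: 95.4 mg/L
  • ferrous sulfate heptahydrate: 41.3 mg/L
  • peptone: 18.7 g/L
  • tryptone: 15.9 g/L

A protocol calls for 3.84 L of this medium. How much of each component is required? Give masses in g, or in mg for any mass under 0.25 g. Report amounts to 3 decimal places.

L-methionine 0.366 g; ferrous sulfate heptahydrate 158.592 mg; peptone 71.808 g; tryptone 61.056 g

Working volume: 3.84 L.
L-methionine: 95.4 mg/L × 3.84 L = 366.336 mg = 0.366 g
ferrous sulfate heptahydrate: 41.3 mg/L × 3.84 L = 158.592 mg
peptone: 18.7 g/L × 3.84 L = 71.808 g
tryptone: 15.9 g/L × 3.84 L = 61.056 g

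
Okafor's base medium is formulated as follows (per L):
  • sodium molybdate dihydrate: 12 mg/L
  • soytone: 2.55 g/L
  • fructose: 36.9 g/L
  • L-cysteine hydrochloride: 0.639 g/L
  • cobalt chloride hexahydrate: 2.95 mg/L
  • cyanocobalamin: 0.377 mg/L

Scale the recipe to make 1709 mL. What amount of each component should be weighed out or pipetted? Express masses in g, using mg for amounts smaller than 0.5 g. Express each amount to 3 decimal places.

Scale factor relative to 1 L: 1.709.
sodium molybdate dihydrate: 12 mg/L × 1.709 L = 20.508 mg
soytone: 2.55 g/L × 1.709 L = 4.358 g
fructose: 36.9 g/L × 1.709 L = 63.062 g
L-cysteine hydrochloride: 0.639 g/L × 1.709 L = 1.092 g
cobalt chloride hexahydrate: 2.95 mg/L × 1.709 L = 5.042 mg
cyanocobalamin: 0.377 mg/L × 1.709 L = 0.644 mg

sodium molybdate dihydrate 20.508 mg; soytone 4.358 g; fructose 63.062 g; L-cysteine hydrochloride 1.092 g; cobalt chloride hexahydrate 5.042 mg; cyanocobalamin 0.644 mg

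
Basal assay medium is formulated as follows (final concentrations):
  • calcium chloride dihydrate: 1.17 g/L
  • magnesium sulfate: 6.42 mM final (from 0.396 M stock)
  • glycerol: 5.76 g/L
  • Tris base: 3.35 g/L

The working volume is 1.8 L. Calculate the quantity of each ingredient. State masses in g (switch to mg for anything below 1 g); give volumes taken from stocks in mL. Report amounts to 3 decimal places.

Scale factor relative to 1 L: 1.8.
calcium chloride dihydrate: 1.17 g/L × 1.8 L = 2.106 g
magnesium sulfate: dilute stock: 6.42 mM × 1800 mL ÷ 396 mM = 29.182 mL
glycerol: 5.76 g/L × 1.8 L = 10.368 g
Tris base: 3.35 g/L × 1.8 L = 6.030 g

calcium chloride dihydrate 2.106 g; magnesium sulfate 29.182 mL; glycerol 10.368 g; Tris base 6.030 g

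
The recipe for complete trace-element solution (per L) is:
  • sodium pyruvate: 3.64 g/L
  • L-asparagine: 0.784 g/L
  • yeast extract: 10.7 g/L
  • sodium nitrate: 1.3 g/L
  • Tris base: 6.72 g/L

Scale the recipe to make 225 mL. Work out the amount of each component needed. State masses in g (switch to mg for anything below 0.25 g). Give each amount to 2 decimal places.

Scale factor relative to 1 L: 0.225.
sodium pyruvate: 3.64 g/L × 0.225 L = 0.82 g
L-asparagine: 0.784 g/L × 0.225 L = 0.1764 g = 176.40 mg
yeast extract: 10.7 g/L × 0.225 L = 2.41 g
sodium nitrate: 1.3 g/L × 0.225 L = 0.29 g
Tris base: 6.72 g/L × 0.225 L = 1.51 g

sodium pyruvate 0.82 g; L-asparagine 176.40 mg; yeast extract 2.41 g; sodium nitrate 0.29 g; Tris base 1.51 g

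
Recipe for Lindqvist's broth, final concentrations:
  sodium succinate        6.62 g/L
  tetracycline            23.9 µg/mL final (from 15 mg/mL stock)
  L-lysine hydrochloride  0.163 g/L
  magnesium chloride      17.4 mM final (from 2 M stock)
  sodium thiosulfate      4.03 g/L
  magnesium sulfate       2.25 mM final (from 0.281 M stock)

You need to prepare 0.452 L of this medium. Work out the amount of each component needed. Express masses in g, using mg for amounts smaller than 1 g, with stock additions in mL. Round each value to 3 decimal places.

Scale factor relative to 1 L: 0.452.
sodium succinate: 6.62 g/L × 0.452 L = 2.992 g
tetracycline: C1V1 = C2V2 → 23.9 µg/mL × 452 mL ÷ 15000 µg/mL = 0.720 mL
L-lysine hydrochloride: 0.163 g/L × 0.452 L = 0.073676 g = 73.676 mg
magnesium chloride: C1V1 = C2V2 → 17.4 mM × 452 mL ÷ 2000 mM = 3.932 mL
sodium thiosulfate: 4.03 g/L × 0.452 L = 1.822 g
magnesium sulfate: C1V1 = C2V2 → 2.25 mM × 452 mL ÷ 281 mM = 3.619 mL

sodium succinate 2.992 g; tetracycline 0.720 mL; L-lysine hydrochloride 73.676 mg; magnesium chloride 3.932 mL; sodium thiosulfate 1.822 g; magnesium sulfate 3.619 mL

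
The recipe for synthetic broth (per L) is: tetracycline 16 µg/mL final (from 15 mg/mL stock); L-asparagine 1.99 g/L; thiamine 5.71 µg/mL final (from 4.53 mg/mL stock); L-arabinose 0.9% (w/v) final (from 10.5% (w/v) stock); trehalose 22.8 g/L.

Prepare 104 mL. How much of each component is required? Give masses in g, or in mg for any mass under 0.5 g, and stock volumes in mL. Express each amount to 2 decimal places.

Working volume: 104 mL = 0.104 L.
tetracycline: V = C2·V2/C1 = 16 µg/mL × 104 mL ÷ 15000 µg/mL = 0.11 mL
L-asparagine: 1.99 g/L × 0.104 L = 0.20696 g = 206.96 mg
thiamine: C1V1 = C2V2 → 5.71 µg/mL × 104 mL ÷ 4530 µg/mL = 0.13 mL
L-arabinose: C1V1 = C2V2 → 0.9% ÷ 10.5% × 104 mL = 8.91 mL
trehalose: 22.8 g/L × 0.104 L = 2.37 g

tetracycline 0.11 mL; L-asparagine 206.96 mg; thiamine 0.13 mL; L-arabinose 8.91 mL; trehalose 2.37 g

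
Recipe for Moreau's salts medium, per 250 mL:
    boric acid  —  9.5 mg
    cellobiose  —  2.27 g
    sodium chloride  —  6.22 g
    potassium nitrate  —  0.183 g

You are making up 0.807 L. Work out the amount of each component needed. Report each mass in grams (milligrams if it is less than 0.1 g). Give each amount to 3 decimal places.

Scale factor = 807 mL / 250 mL = 3.228.
boric acid: 9.5 mg × (807 mL / 250 mL) = 30.666 mg
cellobiose: 2.27 g × (807 mL / 250 mL) = 7.328 g
sodium chloride: 6.22 g × (807 mL / 250 mL) = 20.078 g
potassium nitrate: 0.183 g × (807 mL / 250 mL) = 0.591 g

boric acid 30.666 mg; cellobiose 7.328 g; sodium chloride 20.078 g; potassium nitrate 0.591 g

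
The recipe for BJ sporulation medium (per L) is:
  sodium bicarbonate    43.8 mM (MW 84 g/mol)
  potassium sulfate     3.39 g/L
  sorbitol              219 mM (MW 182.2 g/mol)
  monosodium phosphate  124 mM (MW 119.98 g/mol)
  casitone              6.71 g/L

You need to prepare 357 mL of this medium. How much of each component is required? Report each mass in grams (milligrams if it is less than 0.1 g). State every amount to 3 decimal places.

Working volume: 357 mL = 0.357 L.
sodium bicarbonate: 43.8 mmol/L × 84 g/mol × 0.357 L ÷ 1000 = 1.313 g
potassium sulfate: 3.39 g/L × 0.357 L = 1.210 g
sorbitol: 219 mmol/L × 182.2 g/mol × 0.357 L ÷ 1000 = 14.245 g
monosodium phosphate: 124 mmol/L × 119.98 g/mol × 0.357 L ÷ 1000 = 5.311 g
casitone: 6.71 g/L × 0.357 L = 2.395 g

sodium bicarbonate 1.313 g; potassium sulfate 1.210 g; sorbitol 14.245 g; monosodium phosphate 5.311 g; casitone 2.395 g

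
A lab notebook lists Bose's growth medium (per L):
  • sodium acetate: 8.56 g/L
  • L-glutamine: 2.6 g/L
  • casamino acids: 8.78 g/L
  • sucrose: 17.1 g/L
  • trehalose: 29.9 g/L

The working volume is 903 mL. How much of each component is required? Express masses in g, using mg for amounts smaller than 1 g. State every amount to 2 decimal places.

Target volume = 903 mL = 0.903 L.
sodium acetate: 8.56 g/L × 0.903 L = 7.73 g
L-glutamine: 2.6 g/L × 0.903 L = 2.35 g
casamino acids: 8.78 g/L × 0.903 L = 7.93 g
sucrose: 17.1 g/L × 0.903 L = 15.44 g
trehalose: 29.9 g/L × 0.903 L = 27.00 g

sodium acetate 7.73 g; L-glutamine 2.35 g; casamino acids 7.93 g; sucrose 15.44 g; trehalose 27.00 g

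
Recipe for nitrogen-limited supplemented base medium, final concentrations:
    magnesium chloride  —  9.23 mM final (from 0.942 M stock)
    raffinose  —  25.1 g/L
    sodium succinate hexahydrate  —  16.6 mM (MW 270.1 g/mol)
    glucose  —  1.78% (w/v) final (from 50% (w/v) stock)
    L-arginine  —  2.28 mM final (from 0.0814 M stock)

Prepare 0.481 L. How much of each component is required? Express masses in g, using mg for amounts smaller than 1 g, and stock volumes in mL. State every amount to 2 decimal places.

Scale factor relative to 1 L: 0.481.
magnesium chloride: V = C2·V2/C1 = 9.23 mM × 481 mL ÷ 942 mM = 4.71 mL
raffinose: 25.1 g/L × 0.481 L = 12.07 g
sodium succinate hexahydrate: 16.6 mmol/L × 270.1 g/mol × 0.481 L ÷ 1000 = 2.16 g
glucose: V = C2·V2/C1 = 1.78% ÷ 50% × 481 mL = 17.12 mL
L-arginine: C1V1 = C2V2 → 2.28 mM × 481 mL ÷ 81.4 mM = 13.47 mL

magnesium chloride 4.71 mL; raffinose 12.07 g; sodium succinate hexahydrate 2.16 g; glucose 17.12 mL; L-arginine 13.47 mL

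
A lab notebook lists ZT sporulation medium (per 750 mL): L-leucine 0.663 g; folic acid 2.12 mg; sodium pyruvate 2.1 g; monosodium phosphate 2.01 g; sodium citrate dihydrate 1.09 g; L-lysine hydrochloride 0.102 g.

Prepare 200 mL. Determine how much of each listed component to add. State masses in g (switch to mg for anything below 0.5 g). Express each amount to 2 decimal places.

Scale factor = 200 mL / 750 mL = 0.266667.
L-leucine: 0.663 g × (200 mL / 750 mL) = 0.1768 g = 176.80 mg
folic acid: 2.12 mg × (200 mL / 750 mL) = 0.57 mg
sodium pyruvate: 2.1 g × (200 mL / 750 mL) = 0.56 g
monosodium phosphate: 2.01 g × (200 mL / 750 mL) = 0.54 g
sodium citrate dihydrate: 1.09 g × (200 mL / 750 mL) = 0.290667 g = 290.67 mg
L-lysine hydrochloride: 0.102 g × (200 mL / 750 mL) = 0.0272 g = 27.20 mg

L-leucine 176.80 mg; folic acid 0.57 mg; sodium pyruvate 0.56 g; monosodium phosphate 0.54 g; sodium citrate dihydrate 290.67 mg; L-lysine hydrochloride 27.20 mg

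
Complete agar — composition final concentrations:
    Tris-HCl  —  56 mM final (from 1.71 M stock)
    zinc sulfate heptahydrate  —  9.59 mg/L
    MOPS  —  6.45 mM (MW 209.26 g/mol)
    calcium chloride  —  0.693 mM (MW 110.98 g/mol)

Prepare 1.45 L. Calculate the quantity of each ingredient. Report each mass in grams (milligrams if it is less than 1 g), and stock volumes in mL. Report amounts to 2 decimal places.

Tris-HCl 47.49 mL; zinc sulfate heptahydrate 13.91 mg; MOPS 1.96 g; calcium chloride 111.52 mg

Working volume: 1.45 L.
Tris-HCl: V = C2·V2/C1 = 56 mM × 1450 mL ÷ 1710 mM = 47.49 mL
zinc sulfate heptahydrate: 9.59 mg/L × 1.45 L = 13.91 mg
MOPS: 6.45 mmol/L × 209.26 g/mol × 1.45 L ÷ 1000 = 1.96 g
calcium chloride: 0.693 mmol/L × 110.98 mg/mmol × 1.45 L = 111.52 mg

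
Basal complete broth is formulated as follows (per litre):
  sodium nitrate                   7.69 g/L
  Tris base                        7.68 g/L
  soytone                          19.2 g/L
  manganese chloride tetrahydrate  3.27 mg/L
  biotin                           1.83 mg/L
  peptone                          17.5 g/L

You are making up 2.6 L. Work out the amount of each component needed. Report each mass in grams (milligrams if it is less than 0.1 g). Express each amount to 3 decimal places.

sodium nitrate 19.994 g; Tris base 19.968 g; soytone 49.920 g; manganese chloride tetrahydrate 8.502 mg; biotin 4.758 mg; peptone 45.500 g

Scale factor relative to 1 L: 2.6.
sodium nitrate: 7.69 g/L × 2.6 L = 19.994 g
Tris base: 7.68 g/L × 2.6 L = 19.968 g
soytone: 19.2 g/L × 2.6 L = 49.920 g
manganese chloride tetrahydrate: 3.27 mg/L × 2.6 L = 8.502 mg
biotin: 1.83 mg/L × 2.6 L = 4.758 mg
peptone: 17.5 g/L × 2.6 L = 45.500 g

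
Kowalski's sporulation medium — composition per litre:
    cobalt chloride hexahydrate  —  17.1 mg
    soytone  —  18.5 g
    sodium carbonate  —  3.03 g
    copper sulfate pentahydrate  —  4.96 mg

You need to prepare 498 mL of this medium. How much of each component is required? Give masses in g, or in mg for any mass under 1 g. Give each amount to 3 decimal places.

cobalt chloride hexahydrate 8.516 mg; soytone 9.213 g; sodium carbonate 1.509 g; copper sulfate pentahydrate 2.470 mg

Ratio of target to recipe volume: 498 / 1000 = 0.498.
cobalt chloride hexahydrate: 17.1 mg × (498 mL / 1000 mL) = 8.516 mg
soytone: 18.5 g × (498 mL / 1000 mL) = 9.213 g
sodium carbonate: 3.03 g × (498 mL / 1000 mL) = 1.509 g
copper sulfate pentahydrate: 4.96 mg × (498 mL / 1000 mL) = 2.470 mg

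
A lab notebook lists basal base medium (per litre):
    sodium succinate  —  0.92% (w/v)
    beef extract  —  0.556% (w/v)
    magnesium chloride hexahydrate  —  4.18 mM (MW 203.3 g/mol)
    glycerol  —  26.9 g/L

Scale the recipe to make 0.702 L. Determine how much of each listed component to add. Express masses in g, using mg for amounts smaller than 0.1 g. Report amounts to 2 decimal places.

sodium succinate 6.46 g; beef extract 3.90 g; magnesium chloride hexahydrate 0.60 g; glycerol 18.88 g

Working volume: 0.702 L.
sodium succinate: 0.92% w/v = 9.2 g/L → 9.2 × 0.702 L = 6.46 g
beef extract: 0.556% w/v = 5.56 g/L → 5.56 × 0.702 L = 3.90 g
magnesium chloride hexahydrate: 4.18 mmol/L × 203.3 g/mol × 0.702 L ÷ 1000 = 0.60 g
glycerol: 26.9 g/L × 0.702 L = 18.88 g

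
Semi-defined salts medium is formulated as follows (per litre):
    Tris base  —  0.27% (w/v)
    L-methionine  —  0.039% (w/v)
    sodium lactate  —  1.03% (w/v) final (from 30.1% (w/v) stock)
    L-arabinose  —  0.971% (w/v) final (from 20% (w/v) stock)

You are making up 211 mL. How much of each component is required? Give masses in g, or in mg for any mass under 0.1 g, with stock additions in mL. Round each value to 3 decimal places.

Target volume = 211 mL = 0.211 L.
Tris base: 0.27 g per 100 mL × 211 mL ÷ 100 = 0.570 g
L-methionine: 0.039% w/v = 0.39 g/L → 0.39 × 0.211 L = 0.08229 g = 82.290 mg
sodium lactate: C1V1 = C2V2 → 1.03% ÷ 30.1% × 211 mL = 7.220 mL
L-arabinose: dilute stock: 0.971% ÷ 20% × 211 mL = 10.244 mL

Tris base 0.570 g; L-methionine 82.290 mg; sodium lactate 7.220 mL; L-arabinose 10.244 mL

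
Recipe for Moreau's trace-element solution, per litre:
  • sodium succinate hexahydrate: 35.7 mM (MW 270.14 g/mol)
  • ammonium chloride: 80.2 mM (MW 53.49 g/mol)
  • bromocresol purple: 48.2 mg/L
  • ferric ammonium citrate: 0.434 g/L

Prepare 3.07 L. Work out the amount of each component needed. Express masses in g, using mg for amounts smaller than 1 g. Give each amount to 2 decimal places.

Working volume: 3.07 L.
sodium succinate hexahydrate: 35.7 mmol/L × 270.14 g/mol × 3.07 L ÷ 1000 = 29.61 g
ammonium chloride: 80.2 mmol/L × 53.49 g/mol × 3.07 L ÷ 1000 = 13.17 g
bromocresol purple: 48.2 mg/L × 3.07 L = 147.97 mg
ferric ammonium citrate: 0.434 g/L × 3.07 L = 1.33 g

sodium succinate hexahydrate 29.61 g; ammonium chloride 13.17 g; bromocresol purple 147.97 mg; ferric ammonium citrate 1.33 g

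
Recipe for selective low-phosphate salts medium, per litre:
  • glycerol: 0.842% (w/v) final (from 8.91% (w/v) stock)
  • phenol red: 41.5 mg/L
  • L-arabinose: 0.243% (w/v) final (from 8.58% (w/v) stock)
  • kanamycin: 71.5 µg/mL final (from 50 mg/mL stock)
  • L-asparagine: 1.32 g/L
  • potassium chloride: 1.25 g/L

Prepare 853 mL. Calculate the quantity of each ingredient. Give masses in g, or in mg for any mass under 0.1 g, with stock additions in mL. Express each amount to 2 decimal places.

glycerol 80.61 mL; phenol red 35.40 mg; L-arabinose 24.16 mL; kanamycin 1.22 mL; L-asparagine 1.13 g; potassium chloride 1.07 g

Target volume = 853 mL = 0.853 L.
glycerol: C1V1 = C2V2 → 0.842% ÷ 8.91% × 853 mL = 80.61 mL
phenol red: 41.5 mg/L × 0.853 L = 35.40 mg
L-arabinose: V = C2·V2/C1 = 0.243% ÷ 8.58% × 853 mL = 24.16 mL
kanamycin: dilute stock: 71.5 µg/mL × 853 mL ÷ 50000 µg/mL = 1.22 mL
L-asparagine: 1.32 g/L × 0.853 L = 1.13 g
potassium chloride: 1.25 g/L × 0.853 L = 1.07 g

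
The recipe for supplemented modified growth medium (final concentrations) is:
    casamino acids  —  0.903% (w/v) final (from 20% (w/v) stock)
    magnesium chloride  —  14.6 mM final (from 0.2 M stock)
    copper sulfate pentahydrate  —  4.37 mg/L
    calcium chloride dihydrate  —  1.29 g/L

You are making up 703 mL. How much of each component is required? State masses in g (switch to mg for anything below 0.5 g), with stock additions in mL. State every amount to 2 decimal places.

casamino acids 31.74 mL; magnesium chloride 51.32 mL; copper sulfate pentahydrate 3.07 mg; calcium chloride dihydrate 0.91 g

Target volume = 703 mL = 0.703 L.
casamino acids: C1V1 = C2V2 → 0.903% ÷ 20% × 703 mL = 31.74 mL
magnesium chloride: C1V1 = C2V2 → 14.6 mM × 703 mL ÷ 200 mM = 51.32 mL
copper sulfate pentahydrate: 4.37 mg/L × 0.703 L = 3.07 mg
calcium chloride dihydrate: 1.29 g/L × 0.703 L = 0.91 g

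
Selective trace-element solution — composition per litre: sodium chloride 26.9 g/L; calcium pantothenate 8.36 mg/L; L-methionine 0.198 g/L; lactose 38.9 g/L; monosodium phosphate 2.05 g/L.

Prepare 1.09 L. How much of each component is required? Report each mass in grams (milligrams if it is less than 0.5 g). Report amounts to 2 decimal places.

sodium chloride 29.32 g; calcium pantothenate 9.11 mg; L-methionine 215.82 mg; lactose 42.40 g; monosodium phosphate 2.23 g

Working volume: 1.09 L.
sodium chloride: 26.9 g/L × 1.09 L = 29.32 g
calcium pantothenate: 8.36 mg/L × 1.09 L = 9.11 mg
L-methionine: 0.198 g/L × 1.09 L = 0.21582 g = 215.82 mg
lactose: 38.9 g/L × 1.09 L = 42.40 g
monosodium phosphate: 2.05 g/L × 1.09 L = 2.23 g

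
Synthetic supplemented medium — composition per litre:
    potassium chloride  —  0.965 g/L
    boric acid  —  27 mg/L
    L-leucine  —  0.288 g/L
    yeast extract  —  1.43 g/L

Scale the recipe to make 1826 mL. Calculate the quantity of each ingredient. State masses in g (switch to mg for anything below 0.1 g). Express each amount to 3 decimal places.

Working volume: 1826 mL = 1.826 L.
potassium chloride: 0.965 g/L × 1.826 L = 1.762 g
boric acid: 27 mg/L × 1.826 L = 49.302 mg
L-leucine: 0.288 g/L × 1.826 L = 0.526 g
yeast extract: 1.43 g/L × 1.826 L = 2.611 g

potassium chloride 1.762 g; boric acid 49.302 mg; L-leucine 0.526 g; yeast extract 2.611 g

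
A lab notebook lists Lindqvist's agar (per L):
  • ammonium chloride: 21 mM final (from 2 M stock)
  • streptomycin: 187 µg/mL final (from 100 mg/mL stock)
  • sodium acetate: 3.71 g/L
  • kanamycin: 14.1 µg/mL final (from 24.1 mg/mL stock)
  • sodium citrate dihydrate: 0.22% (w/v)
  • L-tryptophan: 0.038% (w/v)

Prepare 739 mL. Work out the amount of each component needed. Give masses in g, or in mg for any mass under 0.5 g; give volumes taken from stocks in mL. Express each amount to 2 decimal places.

ammonium chloride 7.76 mL; streptomycin 1.38 mL; sodium acetate 2.74 g; kanamycin 0.43 mL; sodium citrate dihydrate 1.63 g; L-tryptophan 280.82 mg

Scale factor relative to 1 L: 0.739.
ammonium chloride: V = C2·V2/C1 = 21 mM × 739 mL ÷ 2000 mM = 7.76 mL
streptomycin: dilute stock: 187 µg/mL × 739 mL ÷ 100000 µg/mL = 1.38 mL
sodium acetate: 3.71 g/L × 0.739 L = 2.74 g
kanamycin: V = C2·V2/C1 = 14.1 µg/mL × 739 mL ÷ 24100 µg/mL = 0.43 mL
sodium citrate dihydrate: 0.22 g per 100 mL × 739 mL ÷ 100 = 1.63 g
L-tryptophan: 0.038 g per 100 mL × 739 mL ÷ 100 = 0.28082 g = 280.82 mg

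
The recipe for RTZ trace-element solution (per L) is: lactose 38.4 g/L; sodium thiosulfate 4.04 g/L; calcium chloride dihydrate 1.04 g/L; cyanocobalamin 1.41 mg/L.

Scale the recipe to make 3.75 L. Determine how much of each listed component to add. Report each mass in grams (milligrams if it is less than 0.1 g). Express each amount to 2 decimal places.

lactose 144.00 g; sodium thiosulfate 15.15 g; calcium chloride dihydrate 3.90 g; cyanocobalamin 5.29 mg

Scale factor relative to 1 L: 3.75.
lactose: 38.4 g/L × 3.75 L = 144.00 g
sodium thiosulfate: 4.04 g/L × 3.75 L = 15.15 g
calcium chloride dihydrate: 1.04 g/L × 3.75 L = 3.90 g
cyanocobalamin: 1.41 mg/L × 3.75 L = 5.29 mg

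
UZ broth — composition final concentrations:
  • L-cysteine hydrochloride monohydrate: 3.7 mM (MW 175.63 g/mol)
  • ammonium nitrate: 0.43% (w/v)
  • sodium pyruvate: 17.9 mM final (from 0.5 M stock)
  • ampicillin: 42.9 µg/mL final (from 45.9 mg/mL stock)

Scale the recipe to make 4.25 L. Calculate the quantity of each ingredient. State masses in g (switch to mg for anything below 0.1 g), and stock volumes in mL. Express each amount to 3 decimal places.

Working volume: 4.25 L.
L-cysteine hydrochloride monohydrate: 3.7 mmol/L × 175.63 g/mol × 4.25 L ÷ 1000 = 2.762 g
ammonium nitrate: 0.43 g per 100 mL × 4250 mL ÷ 100 = 18.275 g
sodium pyruvate: V = C2·V2/C1 = 17.9 mM × 4250 mL ÷ 500 mM = 152.150 mL
ampicillin: C1V1 = C2V2 → 42.9 µg/mL × 4250 mL ÷ 45900 µg/mL = 3.972 mL

L-cysteine hydrochloride monohydrate 2.762 g; ammonium nitrate 18.275 g; sodium pyruvate 152.150 mL; ampicillin 3.972 mL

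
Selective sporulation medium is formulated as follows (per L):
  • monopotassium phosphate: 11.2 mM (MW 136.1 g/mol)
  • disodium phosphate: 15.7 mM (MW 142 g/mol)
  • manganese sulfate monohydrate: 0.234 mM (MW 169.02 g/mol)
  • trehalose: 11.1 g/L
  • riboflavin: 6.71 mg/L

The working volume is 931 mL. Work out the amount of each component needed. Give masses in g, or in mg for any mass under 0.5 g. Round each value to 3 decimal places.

monopotassium phosphate 1.419 g; disodium phosphate 2.076 g; manganese sulfate monohydrate 36.822 mg; trehalose 10.334 g; riboflavin 6.247 mg

Working volume: 931 mL = 0.931 L.
monopotassium phosphate: 11.2 mmol/L × 136.1 g/mol × 0.931 L ÷ 1000 = 1.419 g
disodium phosphate: 15.7 mmol/L × 142 g/mol × 0.931 L ÷ 1000 = 2.076 g
manganese sulfate monohydrate: 0.234 mmol/L × 169.02 mg/mmol × 0.931 L = 36.822 mg
trehalose: 11.1 g/L × 0.931 L = 10.334 g
riboflavin: 6.71 mg/L × 0.931 L = 6.247 mg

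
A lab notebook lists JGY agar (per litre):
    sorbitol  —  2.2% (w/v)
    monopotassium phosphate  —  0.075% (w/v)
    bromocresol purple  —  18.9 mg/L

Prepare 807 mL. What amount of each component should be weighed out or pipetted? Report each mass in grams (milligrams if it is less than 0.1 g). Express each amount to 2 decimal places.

Working volume: 807 mL = 0.807 L.
sorbitol: 2.2% w/v = 22 g/L → 22 × 0.807 L = 17.75 g
monopotassium phosphate: 0.075 g per 100 mL × 807 mL ÷ 100 = 0.61 g
bromocresol purple: 18.9 mg/L × 0.807 L = 15.25 mg

sorbitol 17.75 g; monopotassium phosphate 0.61 g; bromocresol purple 15.25 mg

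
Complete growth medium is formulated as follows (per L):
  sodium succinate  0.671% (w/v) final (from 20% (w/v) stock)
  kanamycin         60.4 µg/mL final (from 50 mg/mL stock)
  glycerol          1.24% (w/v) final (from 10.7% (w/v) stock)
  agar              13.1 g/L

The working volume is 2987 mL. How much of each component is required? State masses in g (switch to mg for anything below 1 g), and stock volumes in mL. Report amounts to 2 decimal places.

Scale factor relative to 1 L: 2.987.
sodium succinate: V = C2·V2/C1 = 0.671% ÷ 20% × 2987 mL = 100.21 mL
kanamycin: V = C2·V2/C1 = 60.4 µg/mL × 2987 mL ÷ 50000 µg/mL = 3.61 mL
glycerol: C1V1 = C2V2 → 1.24% ÷ 10.7% × 2987 mL = 346.16 mL
agar: 13.1 g/L × 2.987 L = 39.13 g

sodium succinate 100.21 mL; kanamycin 3.61 mL; glycerol 346.16 mL; agar 39.13 g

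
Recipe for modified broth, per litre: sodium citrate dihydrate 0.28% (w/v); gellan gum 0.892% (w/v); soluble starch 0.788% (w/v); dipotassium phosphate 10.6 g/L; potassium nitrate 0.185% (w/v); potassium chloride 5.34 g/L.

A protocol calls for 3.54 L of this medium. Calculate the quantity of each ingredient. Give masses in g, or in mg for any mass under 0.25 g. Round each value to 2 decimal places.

sodium citrate dihydrate 9.91 g; gellan gum 31.58 g; soluble starch 27.90 g; dipotassium phosphate 37.52 g; potassium nitrate 6.55 g; potassium chloride 18.90 g

Working volume: 3.54 L.
sodium citrate dihydrate: 0.28% w/v = 2.8 g/L → 2.8 × 3.54 L = 9.91 g
gellan gum: 0.892% w/v = 8.92 g/L → 8.92 × 3.54 L = 31.58 g
soluble starch: 0.788 g per 100 mL × 3540 mL ÷ 100 = 27.90 g
dipotassium phosphate: 10.6 g/L × 3.54 L = 37.52 g
potassium nitrate: 0.185 g per 100 mL × 3540 mL ÷ 100 = 6.55 g
potassium chloride: 5.34 g/L × 3.54 L = 18.90 g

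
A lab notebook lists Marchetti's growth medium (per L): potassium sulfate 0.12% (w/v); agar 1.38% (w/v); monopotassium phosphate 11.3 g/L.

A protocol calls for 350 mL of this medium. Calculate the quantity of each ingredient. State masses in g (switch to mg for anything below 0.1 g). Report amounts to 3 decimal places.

Working volume: 350 mL = 0.35 L.
potassium sulfate: 0.12% w/v = 1.2 g/L → 1.2 × 0.35 L = 0.420 g
agar: 1.38% w/v = 13.8 g/L → 13.8 × 0.35 L = 4.830 g
monopotassium phosphate: 11.3 g/L × 0.35 L = 3.955 g

potassium sulfate 0.420 g; agar 4.830 g; monopotassium phosphate 3.955 g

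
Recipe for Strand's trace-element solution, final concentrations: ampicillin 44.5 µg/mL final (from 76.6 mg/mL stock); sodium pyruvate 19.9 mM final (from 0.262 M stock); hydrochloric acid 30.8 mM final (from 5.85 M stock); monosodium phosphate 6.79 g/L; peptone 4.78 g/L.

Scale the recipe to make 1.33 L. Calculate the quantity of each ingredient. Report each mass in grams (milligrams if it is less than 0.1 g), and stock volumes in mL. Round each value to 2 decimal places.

Working volume: 1.33 L.
ampicillin: C1V1 = C2V2 → 44.5 µg/mL × 1330 mL ÷ 76600 µg/mL = 0.77 mL
sodium pyruvate: dilute stock: 19.9 mM × 1330 mL ÷ 262 mM = 101.02 mL
hydrochloric acid: dilute stock: 30.8 mM × 1330 mL ÷ 5850 mM = 7.00 mL
monosodium phosphate: 6.79 g/L × 1.33 L = 9.03 g
peptone: 4.78 g/L × 1.33 L = 6.36 g

ampicillin 0.77 mL; sodium pyruvate 101.02 mL; hydrochloric acid 7.00 mL; monosodium phosphate 9.03 g; peptone 6.36 g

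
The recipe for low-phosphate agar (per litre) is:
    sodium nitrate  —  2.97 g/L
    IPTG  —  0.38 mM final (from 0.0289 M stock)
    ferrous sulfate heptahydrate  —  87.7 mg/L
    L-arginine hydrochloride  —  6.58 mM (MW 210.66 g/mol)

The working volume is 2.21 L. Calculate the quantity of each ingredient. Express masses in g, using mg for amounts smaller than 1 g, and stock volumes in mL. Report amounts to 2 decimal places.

sodium nitrate 6.56 g; IPTG 29.06 mL; ferrous sulfate heptahydrate 193.82 mg; L-arginine hydrochloride 3.06 g

Scale factor relative to 1 L: 2.21.
sodium nitrate: 2.97 g/L × 2.21 L = 6.56 g
IPTG: C1V1 = C2V2 → 0.38 mM × 2210 mL ÷ 28.9 mM = 29.06 mL
ferrous sulfate heptahydrate: 87.7 mg/L × 2.21 L = 193.82 mg
L-arginine hydrochloride: 6.58 mmol/L × 210.66 g/mol × 2.21 L ÷ 1000 = 3.06 g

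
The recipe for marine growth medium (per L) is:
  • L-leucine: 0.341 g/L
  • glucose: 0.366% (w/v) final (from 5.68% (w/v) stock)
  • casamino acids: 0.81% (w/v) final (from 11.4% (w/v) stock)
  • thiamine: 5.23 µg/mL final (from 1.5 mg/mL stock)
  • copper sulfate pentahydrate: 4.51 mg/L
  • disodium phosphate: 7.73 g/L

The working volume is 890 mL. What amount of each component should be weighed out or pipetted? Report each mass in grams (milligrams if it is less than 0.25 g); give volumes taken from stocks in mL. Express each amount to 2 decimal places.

L-leucine 0.30 g; glucose 57.35 mL; casamino acids 63.24 mL; thiamine 3.10 mL; copper sulfate pentahydrate 4.01 mg; disodium phosphate 6.88 g

Working volume: 890 mL = 0.89 L.
L-leucine: 0.341 g/L × 0.89 L = 0.30 g
glucose: V = C2·V2/C1 = 0.366% ÷ 5.68% × 890 mL = 57.35 mL
casamino acids: V = C2·V2/C1 = 0.81% ÷ 11.4% × 890 mL = 63.24 mL
thiamine: dilute stock: 5.23 µg/mL × 890 mL ÷ 1500 µg/mL = 3.10 mL
copper sulfate pentahydrate: 4.51 mg/L × 0.89 L = 4.01 mg
disodium phosphate: 7.73 g/L × 0.89 L = 6.88 g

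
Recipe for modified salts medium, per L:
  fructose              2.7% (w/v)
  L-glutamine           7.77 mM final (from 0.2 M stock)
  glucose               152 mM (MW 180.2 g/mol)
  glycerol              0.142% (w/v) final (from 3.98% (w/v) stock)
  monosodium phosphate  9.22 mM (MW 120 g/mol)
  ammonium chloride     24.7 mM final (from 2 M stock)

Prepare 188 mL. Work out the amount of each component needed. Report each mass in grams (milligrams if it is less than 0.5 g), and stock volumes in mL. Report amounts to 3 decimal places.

fructose 5.076 g; L-glutamine 7.304 mL; glucose 5.149 g; glycerol 6.708 mL; monosodium phosphate 208.003 mg; ammonium chloride 2.322 mL

Scale factor relative to 1 L: 0.188.
fructose: 2.7 g per 100 mL × 188 mL ÷ 100 = 5.076 g
L-glutamine: C1V1 = C2V2 → 7.77 mM × 188 mL ÷ 200 mM = 7.304 mL
glucose: 152 mmol/L × 180.2 g/mol × 0.188 L ÷ 1000 = 5.149 g
glycerol: C1V1 = C2V2 → 0.142% ÷ 3.98% × 188 mL = 6.708 mL
monosodium phosphate: 9.22 mmol/L × 120 mg/mmol × 0.188 L = 208.003 mg
ammonium chloride: V = C2·V2/C1 = 24.7 mM × 188 mL ÷ 2000 mM = 2.322 mL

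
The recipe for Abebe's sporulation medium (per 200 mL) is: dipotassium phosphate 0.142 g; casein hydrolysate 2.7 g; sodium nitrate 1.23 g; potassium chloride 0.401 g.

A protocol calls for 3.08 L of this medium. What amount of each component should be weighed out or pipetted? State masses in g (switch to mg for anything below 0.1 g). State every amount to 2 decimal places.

Ratio of target to recipe volume: 3080 / 200 = 15.4.
dipotassium phosphate: 0.142 g × (3080 mL / 200 mL) = 2.19 g
casein hydrolysate: 2.7 g × (3080 mL / 200 mL) = 41.58 g
sodium nitrate: 1.23 g × (3080 mL / 200 mL) = 18.94 g
potassium chloride: 0.401 g × (3080 mL / 200 mL) = 6.18 g

dipotassium phosphate 2.19 g; casein hydrolysate 41.58 g; sodium nitrate 18.94 g; potassium chloride 6.18 g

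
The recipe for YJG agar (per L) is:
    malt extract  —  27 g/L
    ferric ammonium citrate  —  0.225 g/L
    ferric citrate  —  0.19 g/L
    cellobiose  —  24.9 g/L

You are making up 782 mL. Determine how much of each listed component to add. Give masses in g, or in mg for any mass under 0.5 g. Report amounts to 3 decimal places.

Target volume = 782 mL = 0.782 L.
malt extract: 27 g/L × 0.782 L = 21.114 g
ferric ammonium citrate: 0.225 g/L × 0.782 L = 0.17595 g = 175.950 mg
ferric citrate: 0.19 g/L × 0.782 L = 0.14858 g = 148.580 mg
cellobiose: 24.9 g/L × 0.782 L = 19.472 g

malt extract 21.114 g; ferric ammonium citrate 175.950 mg; ferric citrate 148.580 mg; cellobiose 19.472 g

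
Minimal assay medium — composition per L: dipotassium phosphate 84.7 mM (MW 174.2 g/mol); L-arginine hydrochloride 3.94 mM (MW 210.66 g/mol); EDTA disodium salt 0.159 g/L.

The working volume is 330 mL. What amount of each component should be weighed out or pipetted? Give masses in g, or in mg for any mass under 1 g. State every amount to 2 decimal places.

dipotassium phosphate 4.87 g; L-arginine hydrochloride 273.90 mg; EDTA disodium salt 52.47 mg

Working volume: 330 mL = 0.33 L.
dipotassium phosphate: 84.7 mmol/L × 174.2 g/mol × 0.33 L ÷ 1000 = 4.87 g
L-arginine hydrochloride: 3.94 mmol/L × 210.66 mg/mmol × 0.33 L = 273.90 mg
EDTA disodium salt: 0.159 g/L × 0.33 L = 0.05247 g = 52.47 mg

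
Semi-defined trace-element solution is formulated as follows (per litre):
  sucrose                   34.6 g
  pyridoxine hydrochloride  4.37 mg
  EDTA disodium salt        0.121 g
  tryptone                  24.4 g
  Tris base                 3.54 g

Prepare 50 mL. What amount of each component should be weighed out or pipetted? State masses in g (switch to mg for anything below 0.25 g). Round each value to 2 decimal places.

Ratio of target to recipe volume: 50 / 1000 = 0.05.
sucrose: 34.6 g × (50 mL / 1000 mL) = 1.73 g
pyridoxine hydrochloride: 4.37 mg × (50 mL / 1000 mL) = 0.22 mg
EDTA disodium salt: 0.121 g × (50 mL / 1000 mL) = 0.00605 g = 6.05 mg
tryptone: 24.4 g × (50 mL / 1000 mL) = 1.22 g
Tris base: 3.54 g × (50 mL / 1000 mL) = 0.177 g = 177.00 mg

sucrose 1.73 g; pyridoxine hydrochloride 0.22 mg; EDTA disodium salt 6.05 mg; tryptone 1.22 g; Tris base 177.00 mg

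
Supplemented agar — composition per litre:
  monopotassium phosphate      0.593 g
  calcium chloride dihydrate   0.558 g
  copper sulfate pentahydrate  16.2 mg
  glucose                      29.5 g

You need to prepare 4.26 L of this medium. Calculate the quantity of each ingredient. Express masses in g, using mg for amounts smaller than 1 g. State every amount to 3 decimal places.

Ratio of target to recipe volume: 4260 / 1000 = 4.26.
monopotassium phosphate: 0.593 g × (4260 mL / 1000 mL) = 2.526 g
calcium chloride dihydrate: 0.558 g × (4260 mL / 1000 mL) = 2.377 g
copper sulfate pentahydrate: 16.2 mg × (4260 mL / 1000 mL) = 69.012 mg
glucose: 29.5 g × (4260 mL / 1000 mL) = 125.670 g

monopotassium phosphate 2.526 g; calcium chloride dihydrate 2.377 g; copper sulfate pentahydrate 69.012 mg; glucose 125.670 g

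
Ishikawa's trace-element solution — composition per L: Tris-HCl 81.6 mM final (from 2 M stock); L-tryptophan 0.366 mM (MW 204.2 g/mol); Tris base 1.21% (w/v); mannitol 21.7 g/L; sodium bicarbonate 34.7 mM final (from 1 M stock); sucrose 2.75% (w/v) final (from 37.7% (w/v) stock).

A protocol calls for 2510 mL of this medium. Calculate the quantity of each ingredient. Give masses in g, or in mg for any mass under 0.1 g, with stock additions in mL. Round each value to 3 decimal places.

Tris-HCl 102.408 mL; L-tryptophan 0.188 g; Tris base 30.371 g; mannitol 54.467 g; sodium bicarbonate 87.097 mL; sucrose 183.090 mL

Scale factor relative to 1 L: 2.51.
Tris-HCl: V = C2·V2/C1 = 81.6 mM × 2510 mL ÷ 2000 mM = 102.408 mL
L-tryptophan: 0.366 mmol/L × 204.2 g/mol × 2.51 L ÷ 1000 = 0.188 g
Tris base: 1.21% w/v = 12.1 g/L → 12.1 × 2.51 L = 30.371 g
mannitol: 21.7 g/L × 2.51 L = 54.467 g
sodium bicarbonate: V = C2·V2/C1 = 34.7 mM × 2510 mL ÷ 1000 mM = 87.097 mL
sucrose: dilute stock: 2.75% ÷ 37.7% × 2510 mL = 183.090 mL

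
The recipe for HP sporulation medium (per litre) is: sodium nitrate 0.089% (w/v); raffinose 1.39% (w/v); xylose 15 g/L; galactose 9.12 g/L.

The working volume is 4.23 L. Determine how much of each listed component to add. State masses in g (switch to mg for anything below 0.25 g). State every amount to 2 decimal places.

Working volume: 4.23 L.
sodium nitrate: 0.089% w/v = 0.89 g/L → 0.89 × 4.23 L = 3.76 g
raffinose: 1.39% w/v = 13.9 g/L → 13.9 × 4.23 L = 58.80 g
xylose: 15 g/L × 4.23 L = 63.45 g
galactose: 9.12 g/L × 4.23 L = 38.58 g

sodium nitrate 3.76 g; raffinose 58.80 g; xylose 63.45 g; galactose 38.58 g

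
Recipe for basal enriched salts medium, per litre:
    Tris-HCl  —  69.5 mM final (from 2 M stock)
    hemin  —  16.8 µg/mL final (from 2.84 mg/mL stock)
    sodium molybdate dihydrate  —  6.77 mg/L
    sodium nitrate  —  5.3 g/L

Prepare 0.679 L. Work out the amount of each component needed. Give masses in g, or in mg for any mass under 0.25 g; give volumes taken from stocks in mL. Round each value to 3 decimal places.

Working volume: 0.679 L.
Tris-HCl: C1V1 = C2V2 → 69.5 mM × 679 mL ÷ 2000 mM = 23.595 mL
hemin: dilute stock: 16.8 µg/mL × 679 mL ÷ 2840 µg/mL = 4.017 mL
sodium molybdate dihydrate: 6.77 mg/L × 0.679 L = 4.597 mg
sodium nitrate: 5.3 g/L × 0.679 L = 3.599 g

Tris-HCl 23.595 mL; hemin 4.017 mL; sodium molybdate dihydrate 4.597 mg; sodium nitrate 3.599 g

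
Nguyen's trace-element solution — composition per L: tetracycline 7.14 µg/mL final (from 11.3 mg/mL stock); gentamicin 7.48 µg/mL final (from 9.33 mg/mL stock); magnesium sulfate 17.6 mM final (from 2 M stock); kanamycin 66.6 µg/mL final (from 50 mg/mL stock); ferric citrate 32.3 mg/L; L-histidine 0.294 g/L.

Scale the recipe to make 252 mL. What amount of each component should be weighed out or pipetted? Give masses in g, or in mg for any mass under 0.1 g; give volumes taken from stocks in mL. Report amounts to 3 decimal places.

tetracycline 0.159 mL; gentamicin 0.202 mL; magnesium sulfate 2.218 mL; kanamycin 0.336 mL; ferric citrate 8.140 mg; L-histidine 74.088 mg

Scale factor relative to 1 L: 0.252.
tetracycline: C1V1 = C2V2 → 7.14 µg/mL × 252 mL ÷ 11300 µg/mL = 0.159 mL
gentamicin: V = C2·V2/C1 = 7.48 µg/mL × 252 mL ÷ 9330 µg/mL = 0.202 mL
magnesium sulfate: dilute stock: 17.6 mM × 252 mL ÷ 2000 mM = 2.218 mL
kanamycin: dilute stock: 66.6 µg/mL × 252 mL ÷ 50000 µg/mL = 0.336 mL
ferric citrate: 32.3 mg/L × 0.252 L = 8.140 mg
L-histidine: 0.294 g/L × 0.252 L = 0.074088 g = 74.088 mg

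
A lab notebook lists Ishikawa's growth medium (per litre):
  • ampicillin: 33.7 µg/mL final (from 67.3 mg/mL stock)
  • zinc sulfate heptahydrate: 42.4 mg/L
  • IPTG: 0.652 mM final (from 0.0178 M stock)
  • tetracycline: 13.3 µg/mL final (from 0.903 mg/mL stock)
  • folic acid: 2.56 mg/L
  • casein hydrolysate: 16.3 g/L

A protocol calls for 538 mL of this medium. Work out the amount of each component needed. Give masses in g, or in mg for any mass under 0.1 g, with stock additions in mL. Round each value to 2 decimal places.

ampicillin 0.27 mL; zinc sulfate heptahydrate 22.81 mg; IPTG 19.71 mL; tetracycline 7.92 mL; folic acid 1.38 mg; casein hydrolysate 8.77 g

Scale factor relative to 1 L: 0.538.
ampicillin: V = C2·V2/C1 = 33.7 µg/mL × 538 mL ÷ 67300 µg/mL = 0.27 mL
zinc sulfate heptahydrate: 42.4 mg/L × 0.538 L = 22.81 mg
IPTG: C1V1 = C2V2 → 0.652 mM × 538 mL ÷ 17.8 mM = 19.71 mL
tetracycline: V = C2·V2/C1 = 13.3 µg/mL × 538 mL ÷ 903 µg/mL = 7.92 mL
folic acid: 2.56 mg/L × 0.538 L = 1.38 mg
casein hydrolysate: 16.3 g/L × 0.538 L = 8.77 g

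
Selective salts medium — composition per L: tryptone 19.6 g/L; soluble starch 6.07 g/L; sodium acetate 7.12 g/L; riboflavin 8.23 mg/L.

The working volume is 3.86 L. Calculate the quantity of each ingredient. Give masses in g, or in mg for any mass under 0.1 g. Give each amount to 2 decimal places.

Working volume: 3.86 L.
tryptone: 19.6 g/L × 3.86 L = 75.66 g
soluble starch: 6.07 g/L × 3.86 L = 23.43 g
sodium acetate: 7.12 g/L × 3.86 L = 27.48 g
riboflavin: 8.23 mg/L × 3.86 L = 31.77 mg

tryptone 75.66 g; soluble starch 23.43 g; sodium acetate 27.48 g; riboflavin 31.77 mg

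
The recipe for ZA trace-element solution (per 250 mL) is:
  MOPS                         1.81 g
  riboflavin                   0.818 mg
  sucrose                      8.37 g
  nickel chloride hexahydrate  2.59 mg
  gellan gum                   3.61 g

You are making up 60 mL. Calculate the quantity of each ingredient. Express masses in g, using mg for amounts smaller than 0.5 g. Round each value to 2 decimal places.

Ratio of target to recipe volume: 60 / 250 = 0.24.
MOPS: 1.81 g × (60 mL / 250 mL) = 0.4344 g = 434.40 mg
riboflavin: 0.818 mg × (60 mL / 250 mL) = 0.20 mg
sucrose: 8.37 g × (60 mL / 250 mL) = 2.01 g
nickel chloride hexahydrate: 2.59 mg × (60 mL / 250 mL) = 0.62 mg
gellan gum: 3.61 g × (60 mL / 250 mL) = 0.87 g

MOPS 434.40 mg; riboflavin 0.20 mg; sucrose 2.01 g; nickel chloride hexahydrate 0.62 mg; gellan gum 0.87 g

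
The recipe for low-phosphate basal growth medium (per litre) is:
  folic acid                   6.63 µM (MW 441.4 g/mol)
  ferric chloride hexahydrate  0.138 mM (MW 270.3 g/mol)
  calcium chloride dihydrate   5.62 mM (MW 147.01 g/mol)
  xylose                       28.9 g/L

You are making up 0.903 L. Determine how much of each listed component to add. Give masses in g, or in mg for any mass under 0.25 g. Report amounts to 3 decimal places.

folic acid 2.643 mg; ferric chloride hexahydrate 33.683 mg; calcium chloride dihydrate 0.746 g; xylose 26.097 g

Working volume: 0.903 L.
folic acid: 6.63 µmol/L × 441.4 g/mol × 0.903 L ÷ 1000 = 2.643 mg
ferric chloride hexahydrate: 0.138 mmol/L × 270.3 mg/mmol × 0.903 L = 33.683 mg
calcium chloride dihydrate: 5.62 mmol/L × 147.01 g/mol × 0.903 L ÷ 1000 = 0.746 g
xylose: 28.9 g/L × 0.903 L = 26.097 g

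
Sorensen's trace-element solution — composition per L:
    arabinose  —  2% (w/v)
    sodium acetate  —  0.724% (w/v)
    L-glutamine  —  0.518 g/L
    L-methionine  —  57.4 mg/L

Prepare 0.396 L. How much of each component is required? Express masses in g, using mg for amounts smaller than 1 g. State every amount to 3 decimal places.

Scale factor relative to 1 L: 0.396.
arabinose: 2 g per 100 mL × 396 mL ÷ 100 = 7.920 g
sodium acetate: 0.724 g per 100 mL × 396 mL ÷ 100 = 2.867 g
L-glutamine: 0.518 g/L × 0.396 L = 0.205128 g = 205.128 mg
L-methionine: 57.4 mg/L × 0.396 L = 22.730 mg

arabinose 7.920 g; sodium acetate 2.867 g; L-glutamine 205.128 mg; L-methionine 22.730 mg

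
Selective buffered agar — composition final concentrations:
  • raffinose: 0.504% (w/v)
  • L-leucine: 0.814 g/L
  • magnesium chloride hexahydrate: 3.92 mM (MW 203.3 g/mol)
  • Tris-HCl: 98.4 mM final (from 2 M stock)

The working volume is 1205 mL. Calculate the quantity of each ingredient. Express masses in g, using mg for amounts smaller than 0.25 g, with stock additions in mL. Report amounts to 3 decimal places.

Scale factor relative to 1 L: 1.205.
raffinose: 0.504 g per 100 mL × 1205 mL ÷ 100 = 6.073 g
L-leucine: 0.814 g/L × 1.205 L = 0.981 g
magnesium chloride hexahydrate: 3.92 mmol/L × 203.3 g/mol × 1.205 L ÷ 1000 = 0.960 g
Tris-HCl: C1V1 = C2V2 → 98.4 mM × 1205 mL ÷ 2000 mM = 59.286 mL

raffinose 6.073 g; L-leucine 0.981 g; magnesium chloride hexahydrate 0.960 g; Tris-HCl 59.286 mL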